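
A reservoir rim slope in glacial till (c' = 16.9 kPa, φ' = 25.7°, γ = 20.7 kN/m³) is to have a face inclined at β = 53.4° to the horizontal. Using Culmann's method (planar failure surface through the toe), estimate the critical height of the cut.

Culmann's analysis gives the critical failure plane at α_cr = (β + φ')/2 = (53.4 + 25.7)/2 = 39.5°, and the critical height
H_c = (4c'/γ) · sinβ cosφ' / [1 − cos(β − φ')]
    = (4·16.9/20.7) · sin53.4°·cos25.7° / [1 − cos(27.7°)]
    = 3.266 · 0.8028·0.9011 / [1 − 0.8854]
    = 3.266 · 0.7234 / 0.1146
    = 20.61 m

H_c = 20.61 m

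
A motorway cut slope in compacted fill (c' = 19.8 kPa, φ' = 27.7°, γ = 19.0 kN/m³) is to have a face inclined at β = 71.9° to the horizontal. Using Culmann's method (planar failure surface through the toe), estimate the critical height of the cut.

Culmann's analysis gives the critical failure plane at α_cr = (β + φ')/2 = (71.9 + 27.7)/2 = 49.8°, and the critical height
H_c = (4c'/γ) · sinβ cosφ' / [1 − cos(β − φ')]
    = (4·19.8/19.0) · sin71.9°·cos27.7° / [1 − cos(44.2°)]
    = 4.168 · 0.9505·0.8854 / [1 − 0.7169]
    = 4.168 · 0.8416 / 0.2831
    = 12.39 m

H_c = 12.39 m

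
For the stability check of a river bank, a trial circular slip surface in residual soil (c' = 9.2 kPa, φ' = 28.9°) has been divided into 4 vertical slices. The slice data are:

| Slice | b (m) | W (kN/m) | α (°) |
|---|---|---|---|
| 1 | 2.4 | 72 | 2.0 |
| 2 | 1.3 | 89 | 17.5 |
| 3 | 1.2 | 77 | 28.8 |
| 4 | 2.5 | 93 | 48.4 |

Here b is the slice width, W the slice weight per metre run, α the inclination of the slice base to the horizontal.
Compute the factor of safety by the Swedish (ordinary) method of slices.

FS = 1.76

Ordinary method of slices: FS = Σ[c'·Δl_i + (W_i cosα_i)·tanφ'] / Σ W_i sinα_i, with Δl_i = b_i / cosα_i.
Slice 1: Δl = 2.4/cos2.0° = 2.401 m; N'_1 = 72·cos2.0° = 72.0; c'Δl = 22.09; W sinα = 2.5
Slice 2: Δl = 1.3/cos17.5° = 1.363 m; N'_2 = 89·cos17.5° = 84.9; c'Δl = 12.54; W sinα = 26.8
Slice 3: Δl = 1.2/cos28.8° = 1.369 m; N'_3 = 77·cos28.8° = 67.5; c'Δl = 12.60; W sinα = 37.1
Slice 4: Δl = 2.5/cos48.4° = 3.765 m; N'_4 = 93·cos48.4° = 61.7; c'Δl = 34.64; W sinα = 69.5
Σc'Δl = 81.9 kN/m; ΣN' = 286.1 kN/m; ΣW sinα = 135.9 kN/m
Resisting = 81.9 + 286.1·tan28.9° = 81.9 + 157.9 = 239.8 kN/m
FS = 239.8 / 135.9 = 1.764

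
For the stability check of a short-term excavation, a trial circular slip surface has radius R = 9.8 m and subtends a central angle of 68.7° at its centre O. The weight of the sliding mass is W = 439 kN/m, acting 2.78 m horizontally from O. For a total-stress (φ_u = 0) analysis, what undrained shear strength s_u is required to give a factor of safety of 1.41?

FS = s_u·L_a·R / (W·d), so s_u = FS·W·d / (L_a·R).
Arc length L_a = R·θ = 9.8·(68.7°·π/180) = 9.8·1.1990 = 11.75 m
s_u = 1.41·439·2.78 / (11.75·9.8) = 1720.8 / 115.16 = 14.94 kPa

s_u = 14.9 kPa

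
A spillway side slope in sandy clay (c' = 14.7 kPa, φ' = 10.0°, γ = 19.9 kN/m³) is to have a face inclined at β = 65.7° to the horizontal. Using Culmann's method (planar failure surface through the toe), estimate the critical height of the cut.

Culmann's analysis gives the critical failure plane at α_cr = (β + φ')/2 = (65.7 + 10.0)/2 = 37.9°, and the critical height
H_c = (4c'/γ) · sinβ cosφ' / [1 − cos(β − φ')]
    = (4·14.7/19.9) · sin65.7°·cos10.0° / [1 − cos(55.7°)]
    = 2.955 · 0.9114·0.9848 / [1 − 0.5635]
    = 2.955 · 0.8976 / 0.4365
    = 6.08 m

H_c = 6.08 m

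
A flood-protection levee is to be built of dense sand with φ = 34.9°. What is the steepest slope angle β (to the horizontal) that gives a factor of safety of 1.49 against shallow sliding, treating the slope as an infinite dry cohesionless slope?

For an infinite dry cohesionless slope FS = tanφ/tanβ, so tanβ = tanφ / FS.
tanβ = tan34.9° / 1.49 = 0.6976 / 1.49 = 0.4682
β = arctan(0.4682) = 25.09°

β = 25.1°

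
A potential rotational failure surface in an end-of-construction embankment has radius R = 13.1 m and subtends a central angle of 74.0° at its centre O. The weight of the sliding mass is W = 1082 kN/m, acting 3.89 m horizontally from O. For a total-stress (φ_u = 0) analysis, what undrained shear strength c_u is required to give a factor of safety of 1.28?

c_u = 24.3 kPa

FS = c_u·L_a·R / (W·d), so c_u = FS·W·d / (L_a·R).
Arc length L_a = R·θ = 13.1·(74.0°·π/180) = 13.1·1.2915 = 16.92 m
c_u = 1.28·1082·3.89 / (16.92·13.1) = 5387.5 / 221.64 = 24.31 kPa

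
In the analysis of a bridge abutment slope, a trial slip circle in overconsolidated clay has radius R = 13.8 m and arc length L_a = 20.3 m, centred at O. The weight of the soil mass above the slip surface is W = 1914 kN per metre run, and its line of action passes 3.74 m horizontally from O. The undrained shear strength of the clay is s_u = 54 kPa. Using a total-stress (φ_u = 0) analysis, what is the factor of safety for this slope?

Taking moments about the centre O, the resisting moment is provided by the undrained shear strength acting along the arc:
M_R = s_u·L_a·R = 54·20.30·13.8 = 15127.6 kN·m/m
M_D = W·d = 1914·3.74 = 7158.4 kN·m/m
FS = M_R / M_D = 15127.6 / 7158.4 = 2.113

FS = 2.11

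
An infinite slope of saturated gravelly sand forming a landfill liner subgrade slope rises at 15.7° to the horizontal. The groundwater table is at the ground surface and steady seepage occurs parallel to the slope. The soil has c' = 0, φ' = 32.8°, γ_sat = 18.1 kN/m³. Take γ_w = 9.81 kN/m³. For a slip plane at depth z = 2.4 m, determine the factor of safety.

FS = 1.05

With seepage parallel to the slope and the water table at the surface, the effective normal stress on the slip plane uses the buoyant unit weight γ' = γ_sat − γ_w while the driving shear stress uses γ_sat:
FS = [c' + γ' z cos²β tanφ'] / [γ_sat z sinβ cosβ]
(For c' = 0 this reduces to FS = (γ'/γ_sat)·tanφ'/tanβ.)
γ' = 18.1 − 9.81 = 8.29 kN/m³
Numerator = 0.0 + 8.29·2.4·cos²15.7°·tan32.8° = 0.0 + 8.29·2.4·0.9268·0.6445 = 11.883 kPa
Denominator = 18.1·2.4·sin15.7°·cos15.7° = 18.1·2.4·0.2706·0.9627 = 11.316 kPa
FS = 11.883 / 11.316 = 1.050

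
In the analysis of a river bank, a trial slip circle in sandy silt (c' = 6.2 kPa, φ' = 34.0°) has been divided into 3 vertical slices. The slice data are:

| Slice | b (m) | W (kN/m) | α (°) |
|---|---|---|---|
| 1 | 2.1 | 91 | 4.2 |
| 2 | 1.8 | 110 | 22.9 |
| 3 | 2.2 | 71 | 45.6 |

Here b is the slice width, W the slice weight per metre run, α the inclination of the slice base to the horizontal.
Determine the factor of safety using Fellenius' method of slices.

Ordinary method of slices: FS = Σ[c'·Δl_i + (W_i cosα_i)·tanφ'] / Σ W_i sinα_i, with Δl_i = b_i / cosα_i.
Slice 1: Δl = 2.1/cos4.2° = 2.106 m; N'_1 = 91·cos4.2° = 90.8; c'Δl = 13.06; W sinα = 6.7
Slice 2: Δl = 1.8/cos22.9° = 1.954 m; N'_2 = 110·cos22.9° = 101.3; c'Δl = 12.11; W sinα = 42.8
Slice 3: Δl = 2.2/cos45.6° = 3.144 m; N'_3 = 71·cos45.6° = 49.7; c'Δl = 19.50; W sinα = 50.7
Σc'Δl = 44.7 kN/m; ΣN' = 241.8 kN/m; ΣW sinα = 100.2 kN/m
Resisting = 44.7 + 241.8·tan34.0° = 44.7 + 163.1 = 207.7 kN/m
FS = 207.7 / 100.2 = 2.073

FS = 2.07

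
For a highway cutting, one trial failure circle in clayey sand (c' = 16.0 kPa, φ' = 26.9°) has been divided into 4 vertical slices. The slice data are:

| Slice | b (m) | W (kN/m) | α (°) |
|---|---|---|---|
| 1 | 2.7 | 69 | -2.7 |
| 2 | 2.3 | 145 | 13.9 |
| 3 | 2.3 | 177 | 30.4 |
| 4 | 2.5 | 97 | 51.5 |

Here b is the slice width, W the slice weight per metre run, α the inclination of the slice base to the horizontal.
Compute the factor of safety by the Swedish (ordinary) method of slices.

FS = 2.04

Ordinary method of slices: FS = Σ[c'·Δl_i + (W_i cosα_i)·tanφ'] / Σ W_i sinα_i, with Δl_i = b_i / cosα_i.
Slice 1: Δl = 2.7/cos(-2.7°) = 2.703 m; N'_1 = 69·cos(-2.7°) = 68.9; c'Δl = 43.25; W sinα = -3.3
Slice 2: Δl = 2.3/cos13.9° = 2.369 m; N'_2 = 145·cos13.9° = 140.8; c'Δl = 37.91; W sinα = 34.8
Slice 3: Δl = 2.3/cos30.4° = 2.667 m; N'_3 = 177·cos30.4° = 152.7; c'Δl = 42.67; W sinα = 89.6
Slice 4: Δl = 2.5/cos51.5° = 4.016 m; N'_4 = 97·cos51.5° = 60.4; c'Δl = 64.26; W sinα = 75.9
Σc'Δl = 188.1 kN/m; ΣN' = 422.7 kN/m; ΣW sinα = 197.1 kN/m
Resisting = 188.1 + 422.7·tan26.9° = 188.1 + 214.5 = 402.5 kN/m
FS = 402.5 / 197.1 = 2.043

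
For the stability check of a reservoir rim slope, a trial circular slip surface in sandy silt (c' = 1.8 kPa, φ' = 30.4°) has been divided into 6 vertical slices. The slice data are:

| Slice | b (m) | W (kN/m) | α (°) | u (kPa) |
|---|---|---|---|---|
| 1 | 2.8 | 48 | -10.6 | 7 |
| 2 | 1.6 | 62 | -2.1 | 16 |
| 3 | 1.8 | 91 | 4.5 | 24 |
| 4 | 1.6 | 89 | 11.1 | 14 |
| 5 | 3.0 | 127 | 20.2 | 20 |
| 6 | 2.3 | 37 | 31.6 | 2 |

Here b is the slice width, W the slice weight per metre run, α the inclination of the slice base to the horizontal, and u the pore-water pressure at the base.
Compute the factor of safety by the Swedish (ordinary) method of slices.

FS = 2.30

Ordinary method of slices: FS = Σ[c'·Δl_i + (W_i cosα_i − u_i·Δl_i)·tanφ'] / Σ W_i sinα_i, with Δl_i = b_i / cosα_i.
Slice 1: Δl = 2.8/cos(-10.6°) = 2.849 m; N'_1 = 48·cos(-10.6°) − 7·2.849 = 27.2; c'Δl = 5.13; W sinα = -8.8
Slice 2: Δl = 1.6/cos(-2.1°) = 1.601 m; N'_2 = 62·cos(-2.1°) − 16·1.601 = 36.3; c'Δl = 2.88; W sinα = -2.3
Slice 3: Δl = 1.8/cos4.5° = 1.806 m; N'_3 = 91·cos4.5° − 24·1.806 = 47.4; c'Δl = 3.25; W sinα = 7.1
Slice 4: Δl = 1.6/cos11.1° = 1.631 m; N'_4 = 89·cos11.1° − 14·1.631 = 64.5; c'Δl = 2.93; W sinα = 17.1
Slice 5: Δl = 3.0/cos20.2° = 3.197 m; N'_5 = 127·cos20.2° − 20·3.197 = 55.3; c'Δl = 5.75; W sinα = 43.9
Slice 6: Δl = 2.3/cos31.6° = 2.700 m; N'_6 = 37·cos31.6° − 2·2.700 = 26.1; c'Δl = 4.86; W sinα = 19.4
Σc'Δl = 24.8 kN/m; ΣN' = 256.8 kN/m; ΣW sinα = 76.4 kN/m
Resisting = 24.8 + 256.8·tan30.4° = 24.8 + 150.7 = 175.5 kN/m
FS = 175.5 / 76.4 = 2.297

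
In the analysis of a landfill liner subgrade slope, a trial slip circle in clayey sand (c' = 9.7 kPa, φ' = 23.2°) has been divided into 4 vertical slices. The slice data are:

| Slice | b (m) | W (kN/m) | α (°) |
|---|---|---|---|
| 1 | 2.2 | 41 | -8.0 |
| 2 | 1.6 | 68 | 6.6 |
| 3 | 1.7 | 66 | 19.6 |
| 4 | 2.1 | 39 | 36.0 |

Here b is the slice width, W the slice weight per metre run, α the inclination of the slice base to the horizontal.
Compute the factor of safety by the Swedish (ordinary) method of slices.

FS = 3.53

Ordinary method of slices: FS = Σ[c'·Δl_i + (W_i cosα_i)·tanφ'] / Σ W_i sinα_i, with Δl_i = b_i / cosα_i.
Slice 1: Δl = 2.2/cos(-8.0°) = 2.222 m; N'_1 = 41·cos(-8.0°) = 40.6; c'Δl = 21.55; W sinα = -5.7
Slice 2: Δl = 1.6/cos6.6° = 1.611 m; N'_2 = 68·cos6.6° = 67.5; c'Δl = 15.62; W sinα = 7.8
Slice 3: Δl = 1.7/cos19.6° = 1.805 m; N'_3 = 66·cos19.6° = 62.2; c'Δl = 17.50; W sinα = 22.1
Slice 4: Δl = 2.1/cos36.0° = 2.596 m; N'_4 = 39·cos36.0° = 31.6; c'Δl = 25.18; W sinα = 22.9
Σc'Δl = 79.9 kN/m; ΣN' = 201.9 kN/m; ΣW sinα = 47.2 kN/m
Resisting = 79.9 + 201.9·tan23.2° = 79.9 + 86.5 = 166.4 kN/m
FS = 166.4 / 47.2 = 3.527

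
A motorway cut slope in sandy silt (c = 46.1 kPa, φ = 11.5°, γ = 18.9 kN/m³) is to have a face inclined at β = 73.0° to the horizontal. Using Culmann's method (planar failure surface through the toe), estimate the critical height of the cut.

H_c = 17.49 m

Culmann's analysis gives the critical failure plane at α_cr = (β + φ)/2 = (73.0 + 11.5)/2 = 42.2°, and the critical height
H_c = (4c/γ) · sinβ cosφ / [1 − cos(β − φ)]
    = (4·46.1/18.9) · sin73.0°·cos11.5° / [1 − cos(61.5°)]
    = 9.757 · 0.9563·0.9799 / [1 − 0.4772]
    = 9.757 · 0.9371 / 0.5228
    = 17.49 m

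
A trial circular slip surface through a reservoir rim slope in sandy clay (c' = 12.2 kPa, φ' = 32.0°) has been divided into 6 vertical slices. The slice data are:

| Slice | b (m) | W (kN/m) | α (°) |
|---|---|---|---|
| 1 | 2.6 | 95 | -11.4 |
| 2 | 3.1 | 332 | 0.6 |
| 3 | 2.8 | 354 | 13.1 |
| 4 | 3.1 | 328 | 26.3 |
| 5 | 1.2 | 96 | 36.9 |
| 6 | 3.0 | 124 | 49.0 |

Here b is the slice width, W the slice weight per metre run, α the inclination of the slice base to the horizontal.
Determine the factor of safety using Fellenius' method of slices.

Ordinary method of slices: FS = Σ[c'·Δl_i + (W_i cosα_i)·tanφ'] / Σ W_i sinα_i, with Δl_i = b_i / cosα_i.
Slice 1: Δl = 2.6/cos(-11.4°) = 2.652 m; N'_1 = 95·cos(-11.4°) = 93.1; c'Δl = 32.36; W sinα = -18.8
Slice 2: Δl = 3.1/cos0.6° = 3.100 m; N'_2 = 332·cos0.6° = 332.0; c'Δl = 37.82; W sinα = 3.5
Slice 3: Δl = 2.8/cos13.1° = 2.875 m; N'_3 = 354·cos13.1° = 344.8; c'Δl = 35.07; W sinα = 80.2
Slice 4: Δl = 3.1/cos26.3° = 3.458 m; N'_4 = 328·cos26.3° = 294.0; c'Δl = 42.19; W sinα = 145.3
Slice 5: Δl = 1.2/cos36.9° = 1.501 m; N'_5 = 96·cos36.9° = 76.8; c'Δl = 18.31; W sinα = 57.6
Slice 6: Δl = 3.0/cos49.0° = 4.573 m; N'_6 = 124·cos49.0° = 81.4; c'Δl = 55.79; W sinα = 93.6
Σc'Δl = 221.5 kN/m; ΣN' = 1222.1 kN/m; ΣW sinα = 361.5 kN/m
Resisting = 221.5 + 1222.1·tan32.0° = 221.5 + 763.6 = 985.2 kN/m
FS = 985.2 / 361.5 = 2.725

FS = 2.73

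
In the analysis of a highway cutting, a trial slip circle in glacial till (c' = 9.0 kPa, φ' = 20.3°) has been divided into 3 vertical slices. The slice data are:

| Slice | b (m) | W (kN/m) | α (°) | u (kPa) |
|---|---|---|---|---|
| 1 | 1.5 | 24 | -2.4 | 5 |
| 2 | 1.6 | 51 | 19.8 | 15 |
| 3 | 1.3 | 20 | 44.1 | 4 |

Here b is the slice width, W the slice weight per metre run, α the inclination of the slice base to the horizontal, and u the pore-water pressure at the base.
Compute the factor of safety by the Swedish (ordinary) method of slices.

FS = 2.06

Ordinary method of slices: FS = Σ[c'·Δl_i + (W_i cosα_i − u_i·Δl_i)·tanφ'] / Σ W_i sinα_i, with Δl_i = b_i / cosα_i.
Slice 1: Δl = 1.5/cos(-2.4°) = 1.501 m; N'_1 = 24·cos(-2.4°) − 5·1.501 = 16.5; c'Δl = 13.51; W sinα = -1.0
Slice 2: Δl = 1.6/cos19.8° = 1.701 m; N'_2 = 51·cos19.8° − 15·1.701 = 22.5; c'Δl = 15.30; W sinα = 17.3
Slice 3: Δl = 1.3/cos44.1° = 1.810 m; N'_3 = 20·cos44.1° − 4·1.810 = 7.1; c'Δl = 16.29; W sinα = 13.9
Σc'Δl = 45.1 kN/m; ΣN' = 46.1 kN/m; ΣW sinα = 30.2 kN/m
Resisting = 45.1 + 46.1·tan20.3° = 45.1 + 17.0 = 62.2 kN/m
FS = 62.2 / 30.2 = 2.059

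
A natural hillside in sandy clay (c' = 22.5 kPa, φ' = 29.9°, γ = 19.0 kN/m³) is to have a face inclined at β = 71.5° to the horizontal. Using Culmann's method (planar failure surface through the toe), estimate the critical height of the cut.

H_c = 15.44 m

Culmann's analysis gives the critical failure plane at α_cr = (β + φ')/2 = (71.5 + 29.9)/2 = 50.7°, and the critical height
H_c = (4c'/γ) · sinβ cosφ' / [1 − cos(β − φ')]
    = (4·22.5/19.0) · sin71.5°·cos29.9° / [1 − cos(41.6°)]
    = 4.737 · 0.9483·0.8669 / [1 − 0.7478]
    = 4.737 · 0.8221 / 0.2522
    = 15.44 m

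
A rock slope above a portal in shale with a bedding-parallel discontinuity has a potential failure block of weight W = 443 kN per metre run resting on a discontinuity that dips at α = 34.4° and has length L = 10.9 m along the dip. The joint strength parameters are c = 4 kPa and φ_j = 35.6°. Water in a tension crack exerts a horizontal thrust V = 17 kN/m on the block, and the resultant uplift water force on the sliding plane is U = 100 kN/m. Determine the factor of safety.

FS = 0.86

Resolving the block weight along and normal to the plane and applying the Mohr–Coulomb strength on the joint:
N' = W cosα − U − V sinα = 443·cos34.4° − 100 − 17·sin34.4° = 255.9 kN/m
Driving force T = W sinα + V cosα = 443·sin34.4° + 17·cos34.4° = 264.3 kN/m
Resisting force R = c·L + N'·tanφ_j = 4·10.9 + 255.9·tan35.6° = 43.6 + 183.2 = 226.8 kN/m
FS = R / T = 226.8 / 264.3 = 0.858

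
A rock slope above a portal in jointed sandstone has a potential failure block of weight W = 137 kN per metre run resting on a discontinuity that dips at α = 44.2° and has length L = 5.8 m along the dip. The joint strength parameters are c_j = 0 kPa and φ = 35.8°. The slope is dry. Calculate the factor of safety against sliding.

FS = 0.74

Resolving the block weight along and normal to the plane and applying the Mohr–Coulomb strength on the joint:
N' = W cosα = 137·cos44.2° = 98.2 kN/m
Driving force T = W sinα = 137·sin44.2° = 95.5 kN/m
Resisting force R = c_j·L + N'·tanφ = 0·5.8 + 98.2·tan35.8° = 0.0 + 70.8 = 70.8 kN/m
FS = R / T = 70.8 / 95.5 = 0.742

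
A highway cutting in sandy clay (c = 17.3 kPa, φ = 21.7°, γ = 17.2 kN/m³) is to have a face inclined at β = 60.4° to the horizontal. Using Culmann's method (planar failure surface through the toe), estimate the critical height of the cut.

H_c = 14.80 m

Culmann's analysis gives the critical failure plane at α_cr = (β + φ)/2 = (60.4 + 21.7)/2 = 41.0°, and the critical height
H_c = (4c/γ) · sinβ cosφ / [1 − cos(β − φ)]
    = (4·17.3/17.2) · sin60.4°·cos21.7° / [1 − cos(38.7°)]
    = 4.023 · 0.8695·0.9291 / [1 − 0.7804]
    = 4.023 · 0.8079 / 0.2196
    = 14.80 m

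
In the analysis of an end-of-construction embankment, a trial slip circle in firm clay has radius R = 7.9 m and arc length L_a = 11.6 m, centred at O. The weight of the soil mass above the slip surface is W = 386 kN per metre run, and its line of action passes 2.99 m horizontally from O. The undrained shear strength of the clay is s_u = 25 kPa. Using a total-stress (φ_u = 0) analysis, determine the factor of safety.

Taking moments about the centre O, the resisting moment is provided by the undrained shear strength acting along the arc:
M_R = s_u·L_a·R = 25·11.60·7.9 = 2291.0 kN·m/m
M_D = W·d = 386·2.99 = 1154.1 kN·m/m
FS = M_R / M_D = 2291.0 / 1154.1 = 1.985

FS = 1.99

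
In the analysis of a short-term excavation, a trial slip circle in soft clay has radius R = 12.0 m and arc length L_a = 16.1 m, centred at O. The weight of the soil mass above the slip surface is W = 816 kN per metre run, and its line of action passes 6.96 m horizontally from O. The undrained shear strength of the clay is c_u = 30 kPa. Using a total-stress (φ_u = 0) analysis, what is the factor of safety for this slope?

FS = 1.02

Taking moments about the centre O, the resisting moment is provided by the undrained shear strength acting along the arc:
M_R = c_u·L_a·R = 30·16.10·12.0 = 5796.0 kN·m/m
M_D = W·d = 816·6.96 = 5679.4 kN·m/m
FS = M_R / M_D = 5796.0 / 5679.4 = 1.021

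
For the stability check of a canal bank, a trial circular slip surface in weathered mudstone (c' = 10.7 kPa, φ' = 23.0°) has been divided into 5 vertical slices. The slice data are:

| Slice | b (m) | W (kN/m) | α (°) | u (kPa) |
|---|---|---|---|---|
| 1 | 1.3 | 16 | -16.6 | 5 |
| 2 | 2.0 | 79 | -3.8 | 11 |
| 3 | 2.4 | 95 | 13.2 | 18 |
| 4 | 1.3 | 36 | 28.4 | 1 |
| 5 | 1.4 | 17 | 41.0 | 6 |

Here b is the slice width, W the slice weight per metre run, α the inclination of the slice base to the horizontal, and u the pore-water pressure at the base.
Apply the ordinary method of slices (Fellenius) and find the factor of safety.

FS = 3.98

Ordinary method of slices: FS = Σ[c'·Δl_i + (W_i cosα_i − u_i·Δl_i)·tanφ'] / Σ W_i sinα_i, with Δl_i = b_i / cosα_i.
Slice 1: Δl = 1.3/cos(-16.6°) = 1.357 m; N'_1 = 16·cos(-16.6°) − 5·1.357 = 8.6; c'Δl = 14.51; W sinα = -4.6
Slice 2: Δl = 2.0/cos(-3.8°) = 2.004 m; N'_2 = 79·cos(-3.8°) − 11·2.004 = 56.8; c'Δl = 21.45; W sinα = -5.2
Slice 3: Δl = 2.4/cos13.2° = 2.465 m; N'_3 = 95·cos13.2° − 18·2.465 = 48.1; c'Δl = 26.38; W sinα = 21.7
Slice 4: Δl = 1.3/cos28.4° = 1.478 m; N'_4 = 36·cos28.4° − 1·1.478 = 30.2; c'Δl = 15.81; W sinα = 17.1
Slice 5: Δl = 1.4/cos41.0° = 1.855 m; N'_5 = 17·cos41.0° − 6·1.855 = 1.7; c'Δl = 19.85; W sinα = 11.2
Σc'Δl = 98.0 kN/m; ΣN' = 145.3 kN/m; ΣW sinα = 40.2 kN/m
Resisting = 98.0 + 145.3·tan23.0° = 98.0 + 61.7 = 159.7 kN/m
FS = 159.7 / 40.2 = 3.976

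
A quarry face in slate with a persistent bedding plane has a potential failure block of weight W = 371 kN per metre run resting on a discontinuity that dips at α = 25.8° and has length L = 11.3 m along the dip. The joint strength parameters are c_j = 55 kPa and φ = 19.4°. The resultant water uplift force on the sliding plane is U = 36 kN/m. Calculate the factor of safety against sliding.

Resolving the block weight along and normal to the plane and applying the Mohr–Coulomb strength on the joint:
N' = W cosα − U = 371·cos25.8° − 36 = 298.0 kN/m
Driving force T = W sinα = 371·sin25.8° = 161.5 kN/m
Resisting force R = c_j·L + N'·tanφ = 55·11.3 + 298.0·tan19.4° = 621.5 + 104.9 = 726.4 kN/m
FS = R / T = 726.4 / 161.5 = 4.499

FS = 4.50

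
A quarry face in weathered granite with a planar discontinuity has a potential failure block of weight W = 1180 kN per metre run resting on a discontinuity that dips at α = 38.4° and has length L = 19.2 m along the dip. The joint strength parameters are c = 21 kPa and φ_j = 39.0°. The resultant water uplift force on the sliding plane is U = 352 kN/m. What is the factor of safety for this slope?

Resolving the block weight along and normal to the plane and applying the Mohr–Coulomb strength on the joint:
N' = W cosα − U = 1180·cos38.4° − 352 = 572.8 kN/m
Driving force T = W sinα = 1180·sin38.4° = 733.0 kN/m
Resisting force R = c·L + N'·tanφ_j = 21·19.2 + 572.8·tan39.0° = 403.2 + 463.8 = 867.0 kN/m
FS = R / T = 867.0 / 733.0 = 1.183

FS = 1.18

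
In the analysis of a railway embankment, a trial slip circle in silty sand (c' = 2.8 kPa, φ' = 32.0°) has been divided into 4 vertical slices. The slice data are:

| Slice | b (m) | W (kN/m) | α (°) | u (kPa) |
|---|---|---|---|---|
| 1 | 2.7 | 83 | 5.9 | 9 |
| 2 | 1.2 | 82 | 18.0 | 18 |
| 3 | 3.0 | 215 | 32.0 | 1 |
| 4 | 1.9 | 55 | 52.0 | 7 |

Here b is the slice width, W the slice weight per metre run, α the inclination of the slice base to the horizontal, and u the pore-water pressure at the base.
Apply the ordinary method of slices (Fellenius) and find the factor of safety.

Ordinary method of slices: FS = Σ[c'·Δl_i + (W_i cosα_i − u_i·Δl_i)·tanφ'] / Σ W_i sinα_i, with Δl_i = b_i / cosα_i.
Slice 1: Δl = 2.7/cos5.9° = 2.714 m; N'_1 = 83·cos5.9° − 9·2.714 = 58.1; c'Δl = 7.60; W sinα = 8.5
Slice 2: Δl = 1.2/cos18.0° = 1.262 m; N'_2 = 82·cos18.0° − 18·1.262 = 55.3; c'Δl = 3.53; W sinα = 25.3
Slice 3: Δl = 3.0/cos32.0° = 3.538 m; N'_3 = 215·cos32.0° − 1·3.538 = 178.8; c'Δl = 9.91; W sinα = 113.9
Slice 4: Δl = 1.9/cos52.0° = 3.086 m; N'_4 = 55·cos52.0° − 7·3.086 = 12.3; c'Δl = 8.64; W sinα = 43.3
Σc'Δl = 29.7 kN/m; ΣN' = 304.5 kN/m; ΣW sinα = 191.1 kN/m
Resisting = 29.7 + 304.5·tan32.0° = 29.7 + 190.2 = 219.9 kN/m
FS = 219.9 / 191.1 = 1.151

FS = 1.15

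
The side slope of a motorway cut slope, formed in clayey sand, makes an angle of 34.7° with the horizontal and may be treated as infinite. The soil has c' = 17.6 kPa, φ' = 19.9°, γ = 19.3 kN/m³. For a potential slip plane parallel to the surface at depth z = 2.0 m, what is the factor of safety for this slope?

For an infinite slope with a slip plane parallel to the surface (no pore pressure): FS = [c' + γz cos²β tanφ'] / [γz sinβ cosβ].
γz = 19.3·2.0 = 38.60 kN/m²
Numerator = 17.6 + 38.60·cos²34.7°·tan19.9° = 17.6 + 38.60·0.6759·0.3620 = 27.045 kPa
Denominator = 38.60·sin34.7°·cos34.7° = 38.60·0.5693·0.8221 = 18.066 kPa
FS = 27.045 / 18.066 = 1.497

FS = 1.50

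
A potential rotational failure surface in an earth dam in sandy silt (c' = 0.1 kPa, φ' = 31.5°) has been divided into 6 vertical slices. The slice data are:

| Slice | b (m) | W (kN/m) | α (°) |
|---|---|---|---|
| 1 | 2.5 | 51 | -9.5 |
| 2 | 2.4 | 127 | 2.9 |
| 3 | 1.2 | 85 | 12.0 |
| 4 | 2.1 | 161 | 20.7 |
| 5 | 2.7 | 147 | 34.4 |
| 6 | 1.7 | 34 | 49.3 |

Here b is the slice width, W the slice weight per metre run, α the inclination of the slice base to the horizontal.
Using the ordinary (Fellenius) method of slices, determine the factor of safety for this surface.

FS = 1.88

Ordinary method of slices: FS = Σ[c'·Δl_i + (W_i cosα_i)·tanφ'] / Σ W_i sinα_i, with Δl_i = b_i / cosα_i.
Slice 1: Δl = 2.5/cos(-9.5°) = 2.535 m; N'_1 = 51·cos(-9.5°) = 50.3; c'Δl = 0.25; W sinα = -8.4
Slice 2: Δl = 2.4/cos2.9° = 2.403 m; N'_2 = 127·cos2.9° = 126.8; c'Δl = 0.24; W sinα = 6.4
Slice 3: Δl = 1.2/cos12.0° = 1.227 m; N'_3 = 85·cos12.0° = 83.1; c'Δl = 0.12; W sinα = 17.7
Slice 4: Δl = 2.1/cos20.7° = 2.245 m; N'_4 = 161·cos20.7° = 150.6; c'Δl = 0.22; W sinα = 56.9
Slice 5: Δl = 2.7/cos34.4° = 3.272 m; N'_5 = 147·cos34.4° = 121.3; c'Δl = 0.33; W sinα = 83.1
Slice 6: Δl = 1.7/cos49.3° = 2.607 m; N'_6 = 34·cos49.3° = 22.2; c'Δl = 0.26; W sinα = 25.8
Σc'Δl = 1.4 kN/m; ΣN' = 554.3 kN/m; ΣW sinα = 181.4 kN/m
Resisting = 1.4 + 554.3·tan31.5° = 1.4 + 339.7 = 341.1 kN/m
FS = 341.1 / 181.4 = 1.880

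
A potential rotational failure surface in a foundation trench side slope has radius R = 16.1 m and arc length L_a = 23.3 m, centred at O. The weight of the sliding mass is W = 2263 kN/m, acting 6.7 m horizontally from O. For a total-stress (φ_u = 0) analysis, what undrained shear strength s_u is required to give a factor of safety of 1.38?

s_u = 55.8 kPa

FS = s_u·L_a·R / (W·d), so s_u = FS·W·d / (L_a·R).
s_u = 1.38·2263·6.7 / (23.30·16.1) = 20923.7 / 375.13 = 55.78 kPa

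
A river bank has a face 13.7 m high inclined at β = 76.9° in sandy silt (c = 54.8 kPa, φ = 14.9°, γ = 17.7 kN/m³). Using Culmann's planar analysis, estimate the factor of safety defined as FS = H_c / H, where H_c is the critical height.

H_c = (4c/γ) · sinβ cosφ / [1 − cos(β − φ)]
    = (4·54.8/17.7) · sin76.9°·cos14.9° / [1 − cos62.0°]
    = 12.384 · 0.9412 / 0.5305 = 21.97 m
FS = H_c / H = 21.97 / 13.7 = 1.604

FS = 1.60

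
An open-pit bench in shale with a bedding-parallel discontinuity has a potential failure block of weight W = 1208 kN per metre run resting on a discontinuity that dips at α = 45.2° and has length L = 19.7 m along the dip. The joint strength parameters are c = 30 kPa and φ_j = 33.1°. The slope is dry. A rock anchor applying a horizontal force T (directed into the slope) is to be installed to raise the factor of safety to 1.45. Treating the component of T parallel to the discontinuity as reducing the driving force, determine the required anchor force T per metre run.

Resolving forces along and normal to the sliding plane, with the horizontal anchor force T adding T·sinα to the effective normal force and T·cosα acting up the plane against the driving force:
FS = [cL + (W cosα + T sinα) tanφ_j] / [W sinα − T cosα]
Without the anchor: N' = 851.2 kN/m, driving T_d = 857.2 kN/m, resisting R = 30·19.7 + 851.2·tan33.1° = 1145.9 kN/m, FS = 1.34.
Setting FS = 1.45 and solving for T:
1.45·(857.2 − T cos45.2°) = 1145.9 + T sin45.2°·tan33.1°
T·(sin45.2°·tan33.1° + 1.45·cos45.2°) = 1.45·857.2 − 1145.9
T·(0.7096·0.6519 + 1.45·0.7046) = 1242.9 − 1145.9 = 97.0
T·1.4843 = 97.0
T = 65.3 kN/m

T = 65 kN/m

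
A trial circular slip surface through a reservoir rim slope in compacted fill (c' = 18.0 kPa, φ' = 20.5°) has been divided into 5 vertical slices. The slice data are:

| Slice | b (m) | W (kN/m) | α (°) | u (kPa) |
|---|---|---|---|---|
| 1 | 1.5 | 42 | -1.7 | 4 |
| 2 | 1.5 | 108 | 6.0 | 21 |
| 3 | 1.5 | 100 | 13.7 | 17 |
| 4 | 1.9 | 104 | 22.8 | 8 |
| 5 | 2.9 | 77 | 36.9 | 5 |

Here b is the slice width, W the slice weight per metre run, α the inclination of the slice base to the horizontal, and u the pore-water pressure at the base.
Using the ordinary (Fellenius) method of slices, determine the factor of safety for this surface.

Ordinary method of slices: FS = Σ[c'·Δl_i + (W_i cosα_i − u_i·Δl_i)·tanφ'] / Σ W_i sinα_i, with Δl_i = b_i / cosα_i.
Slice 1: Δl = 1.5/cos(-1.7°) = 1.501 m; N'_1 = 42·cos(-1.7°) − 4·1.501 = 36.0; c'Δl = 27.01; W sinα = -1.2
Slice 2: Δl = 1.5/cos6.0° = 1.508 m; N'_2 = 108·cos6.0° − 21·1.508 = 75.7; c'Δl = 27.15; W sinα = 11.3
Slice 3: Δl = 1.5/cos13.7° = 1.544 m; N'_3 = 100·cos13.7° − 17·1.544 = 70.9; c'Δl = 27.79; W sinα = 23.7
Slice 4: Δl = 1.9/cos22.8° = 2.061 m; N'_4 = 104·cos22.8° − 8·2.061 = 79.4; c'Δl = 37.10; W sinα = 40.3
Slice 5: Δl = 2.9/cos36.9° = 3.626 m; N'_5 = 77·cos36.9° − 5·3.626 = 43.4; c'Δl = 65.28; W sinα = 46.2
Σc'Δl = 184.3 kN/m; ΣN' = 305.5 kN/m; ΣW sinα = 120.3 kN/m
Resisting = 184.3 + 305.5·tan20.5° = 184.3 + 114.2 = 298.5 kN/m
FS = 298.5 / 120.3 = 2.482

FS = 2.48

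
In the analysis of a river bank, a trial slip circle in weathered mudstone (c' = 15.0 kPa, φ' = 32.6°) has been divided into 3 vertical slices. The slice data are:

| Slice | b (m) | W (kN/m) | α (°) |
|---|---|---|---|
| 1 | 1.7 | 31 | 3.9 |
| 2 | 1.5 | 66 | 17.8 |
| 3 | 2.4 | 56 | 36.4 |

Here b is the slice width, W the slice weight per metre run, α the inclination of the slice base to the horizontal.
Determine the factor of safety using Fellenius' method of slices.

Ordinary method of slices: FS = Σ[c'·Δl_i + (W_i cosα_i)·tanφ'] / Σ W_i sinα_i, with Δl_i = b_i / cosα_i.
Slice 1: Δl = 1.7/cos3.9° = 1.704 m; N'_1 = 31·cos3.9° = 30.9; c'Δl = 25.56; W sinα = 2.1
Slice 2: Δl = 1.5/cos17.8° = 1.575 m; N'_2 = 66·cos17.8° = 62.8; c'Δl = 23.63; W sinα = 20.2
Slice 3: Δl = 2.4/cos36.4° = 2.982 m; N'_3 = 56·cos36.4° = 45.1; c'Δl = 44.73; W sinα = 33.2
Σc'Δl = 93.9 kN/m; ΣN' = 138.8 kN/m; ΣW sinα = 55.5 kN/m
Resisting = 93.9 + 138.8·tan32.6° = 93.9 + 88.8 = 182.7 kN/m
FS = 182.7 / 55.5 = 3.291

FS = 3.29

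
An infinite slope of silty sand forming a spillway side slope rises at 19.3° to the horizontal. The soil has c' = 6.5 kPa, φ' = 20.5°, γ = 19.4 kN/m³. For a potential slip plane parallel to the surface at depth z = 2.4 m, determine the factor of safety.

For an infinite slope with a slip plane parallel to the surface (no pore pressure): FS = [c' + γz cos²β tanφ'] / [γz sinβ cosβ].
γz = 19.4·2.4 = 46.56 kN/m²
Numerator = 6.5 + 46.56·cos²19.3°·tan20.5° = 6.5 + 46.56·0.8908·0.3739 = 22.006 kPa
Denominator = 46.56·sin19.3°·cos19.3° = 46.56·0.3305·0.9438 = 14.524 kPa
FS = 22.006 / 14.524 = 1.515

FS = 1.52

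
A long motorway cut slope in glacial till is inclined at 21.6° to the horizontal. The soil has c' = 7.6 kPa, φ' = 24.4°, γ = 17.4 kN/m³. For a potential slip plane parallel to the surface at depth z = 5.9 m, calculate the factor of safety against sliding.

For an infinite slope with a slip plane parallel to the surface (no pore pressure): FS = [c' + γz cos²β tanφ'] / [γz sinβ cosβ].
γz = 17.4·5.9 = 102.66 kN/m²
Numerator = 7.6 + 102.66·cos²21.6°·tan24.4° = 7.6 + 102.66·0.8645·0.4536 = 47.858 kPa
Denominator = 102.66·sin21.6°·cos21.6° = 102.66·0.3681·0.9298 = 35.138 kPa
FS = 47.858 / 35.138 = 1.362

FS = 1.36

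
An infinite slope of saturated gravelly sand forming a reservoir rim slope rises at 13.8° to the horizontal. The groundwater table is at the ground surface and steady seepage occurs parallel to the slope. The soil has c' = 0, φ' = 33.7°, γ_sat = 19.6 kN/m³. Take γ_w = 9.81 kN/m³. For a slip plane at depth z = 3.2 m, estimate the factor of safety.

FS = 1.36

With seepage parallel to the slope and the water table at the surface, the effective normal stress on the slip plane uses the buoyant unit weight γ' = γ_sat − γ_w while the driving shear stress uses γ_sat:
FS = [c' + γ' z cos²β tanφ'] / [γ_sat z sinβ cosβ]
(For c' = 0 this reduces to FS = (γ'/γ_sat)·tanφ'/tanβ.)
γ' = 19.6 − 9.81 = 9.79 kN/m³
Numerator = 0.0 + 9.79·3.2·cos²13.8°·tan33.7° = 0.0 + 9.79·3.2·0.9431·0.6669 = 19.704 kPa
Denominator = 19.6·3.2·sin13.8°·cos13.8° = 19.6·3.2·0.2385·0.9711 = 14.529 kPa
FS = 19.704 / 14.529 = 1.356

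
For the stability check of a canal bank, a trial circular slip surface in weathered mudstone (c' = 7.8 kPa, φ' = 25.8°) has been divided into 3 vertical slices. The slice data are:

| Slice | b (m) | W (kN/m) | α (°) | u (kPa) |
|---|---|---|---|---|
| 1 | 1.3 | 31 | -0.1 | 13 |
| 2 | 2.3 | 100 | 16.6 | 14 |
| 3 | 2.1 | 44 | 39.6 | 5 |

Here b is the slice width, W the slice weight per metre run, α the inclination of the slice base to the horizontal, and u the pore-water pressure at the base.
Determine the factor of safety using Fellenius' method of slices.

Ordinary method of slices: FS = Σ[c'·Δl_i + (W_i cosα_i − u_i·Δl_i)·tanφ'] / Σ W_i sinα_i, with Δl_i = b_i / cosα_i.
Slice 1: Δl = 1.3/cos(-0.1°) = 1.300 m; N'_1 = 31·cos(-0.1°) − 13·1.300 = 14.1; c'Δl = 10.14; W sinα = -0.1
Slice 2: Δl = 2.3/cos16.6° = 2.400 m; N'_2 = 100·cos16.6° − 14·2.400 = 62.2; c'Δl = 18.72; W sinα = 28.6
Slice 3: Δl = 2.1/cos39.6° = 2.725 m; N'_3 = 44·cos39.6° − 5·2.725 = 20.3; c'Δl = 21.26; W sinα = 28.0
Σc'Δl = 50.1 kN/m; ΣN' = 96.6 kN/m; ΣW sinα = 56.6 kN/m
Resisting = 50.1 + 96.6·tan25.8° = 50.1 + 46.7 = 96.8 kN/m
FS = 96.8 / 56.6 = 1.712

FS = 1.71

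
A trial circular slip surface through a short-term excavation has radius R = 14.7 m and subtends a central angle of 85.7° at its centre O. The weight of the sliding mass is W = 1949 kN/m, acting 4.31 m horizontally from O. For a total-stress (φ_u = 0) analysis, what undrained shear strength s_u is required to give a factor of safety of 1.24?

FS = s_u·L_a·R / (W·d), so s_u = FS·W·d / (L_a·R).
Arc length L_a = R·θ = 14.7·(85.7°·π/180) = 14.7·1.4957 = 21.99 m
s_u = 1.24·1949·4.31 / (21.99·14.7) = 10416.2 / 323.22 = 32.23 kPa

s_u = 32.2 kPa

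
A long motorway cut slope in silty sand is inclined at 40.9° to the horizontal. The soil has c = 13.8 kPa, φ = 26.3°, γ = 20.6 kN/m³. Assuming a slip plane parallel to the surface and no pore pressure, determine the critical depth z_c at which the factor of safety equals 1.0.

z_c = 3.15 m

Setting FS = 1.00 in FS = [c + γz cos²β tanφ] / [γz sinβ cosβ] and solving for z:
z = c / [γ cosβ (FS·sinβ − cosβ·tanφ)]
  = 13.8 / [20.6·cos40.9°·(1.00·sin40.9° − cos40.9°·tan26.3°)]
  = 13.8 / [20.6·0.7559·(1.00·0.6547 − 0.7559·0.4942)]
  = 13.8 / 4.3781 = 3.152 m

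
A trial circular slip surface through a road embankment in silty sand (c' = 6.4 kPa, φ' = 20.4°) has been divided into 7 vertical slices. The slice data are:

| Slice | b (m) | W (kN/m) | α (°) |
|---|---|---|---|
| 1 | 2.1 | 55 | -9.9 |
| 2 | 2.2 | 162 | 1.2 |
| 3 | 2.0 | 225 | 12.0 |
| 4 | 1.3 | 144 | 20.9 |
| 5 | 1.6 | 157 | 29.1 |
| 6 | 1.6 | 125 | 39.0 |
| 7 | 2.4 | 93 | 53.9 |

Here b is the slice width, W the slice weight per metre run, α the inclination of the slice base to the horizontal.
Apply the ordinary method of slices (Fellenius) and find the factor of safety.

Ordinary method of slices: FS = Σ[c'·Δl_i + (W_i cosα_i)·tanφ'] / Σ W_i sinα_i, with Δl_i = b_i / cosα_i.
Slice 1: Δl = 2.1/cos(-9.9°) = 2.132 m; N'_1 = 55·cos(-9.9°) = 54.2; c'Δl = 13.64; W sinα = -9.5
Slice 2: Δl = 2.2/cos1.2° = 2.200 m; N'_2 = 162·cos1.2° = 162.0; c'Δl = 14.08; W sinα = 3.4
Slice 3: Δl = 2.0/cos12.0° = 2.045 m; N'_3 = 225·cos12.0° = 220.1; c'Δl = 13.09; W sinα = 46.8
Slice 4: Δl = 1.3/cos20.9° = 1.392 m; N'_4 = 144·cos20.9° = 134.5; c'Δl = 8.91; W sinα = 51.4
Slice 5: Δl = 1.6/cos29.1° = 1.831 m; N'_5 = 157·cos29.1° = 137.2; c'Δl = 11.72; W sinα = 76.4
Slice 6: Δl = 1.6/cos39.0° = 2.059 m; N'_6 = 125·cos39.0° = 97.1; c'Δl = 13.18; W sinα = 78.7
Slice 7: Δl = 2.4/cos53.9° = 4.073 m; N'_7 = 93·cos53.9° = 54.8; c'Δl = 26.07; W sinα = 75.1
Σc'Δl = 100.7 kN/m; ΣN' = 859.9 kN/m; ΣW sinα = 322.2 kN/m
Resisting = 100.7 + 859.9·tan20.4° = 100.7 + 319.8 = 420.5 kN/m
FS = 420.5 / 322.2 = 1.305

FS = 1.30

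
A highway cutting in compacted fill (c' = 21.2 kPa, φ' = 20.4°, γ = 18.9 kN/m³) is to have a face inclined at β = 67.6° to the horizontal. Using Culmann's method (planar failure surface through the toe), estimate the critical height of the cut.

H_c = 12.13 m

Culmann's analysis gives the critical failure plane at α_cr = (β + φ')/2 = (67.6 + 20.4)/2 = 44.0°, and the critical height
H_c = (4c'/γ) · sinβ cosφ' / [1 − cos(β − φ')]
    = (4·21.2/18.9) · sin67.6°·cos20.4° / [1 − cos(47.2°)]
    = 4.487 · 0.9245·0.9373 / [1 − 0.6794]
    = 4.487 · 0.8666 / 0.3206
    = 12.13 m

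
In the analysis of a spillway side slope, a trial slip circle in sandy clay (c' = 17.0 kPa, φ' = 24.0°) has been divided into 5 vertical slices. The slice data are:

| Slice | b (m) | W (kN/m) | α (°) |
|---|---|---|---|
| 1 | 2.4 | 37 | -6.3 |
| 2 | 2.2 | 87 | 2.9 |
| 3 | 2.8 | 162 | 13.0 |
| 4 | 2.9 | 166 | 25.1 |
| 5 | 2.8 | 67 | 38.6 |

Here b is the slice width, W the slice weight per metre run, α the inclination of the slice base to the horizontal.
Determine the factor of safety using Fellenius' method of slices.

Ordinary method of slices: FS = Σ[c'·Δl_i + (W_i cosα_i)·tanφ'] / Σ W_i sinα_i, with Δl_i = b_i / cosα_i.
Slice 1: Δl = 2.4/cos(-6.3°) = 2.415 m; N'_1 = 37·cos(-6.3°) = 36.8; c'Δl = 41.05; W sinα = -4.1
Slice 2: Δl = 2.2/cos2.9° = 2.203 m; N'_2 = 87·cos2.9° = 86.9; c'Δl = 37.45; W sinα = 4.4
Slice 3: Δl = 2.8/cos13.0° = 2.874 m; N'_3 = 162·cos13.0° = 157.8; c'Δl = 48.85; W sinα = 36.4
Slice 4: Δl = 2.9/cos25.1° = 3.202 m; N'_4 = 166·cos25.1° = 150.3; c'Δl = 54.44; W sinα = 70.4
Slice 5: Δl = 2.8/cos38.6° = 3.583 m; N'_5 = 67·cos38.6° = 52.4; c'Δl = 60.91; W sinα = 41.8
Σc'Δl = 242.7 kN/m; ΣN' = 484.2 kN/m; ΣW sinα = 149.0 kN/m
Resisting = 242.7 + 484.2·tan24.0° = 242.7 + 215.6 = 458.3 kN/m
FS = 458.3 / 149.0 = 3.076

FS = 3.08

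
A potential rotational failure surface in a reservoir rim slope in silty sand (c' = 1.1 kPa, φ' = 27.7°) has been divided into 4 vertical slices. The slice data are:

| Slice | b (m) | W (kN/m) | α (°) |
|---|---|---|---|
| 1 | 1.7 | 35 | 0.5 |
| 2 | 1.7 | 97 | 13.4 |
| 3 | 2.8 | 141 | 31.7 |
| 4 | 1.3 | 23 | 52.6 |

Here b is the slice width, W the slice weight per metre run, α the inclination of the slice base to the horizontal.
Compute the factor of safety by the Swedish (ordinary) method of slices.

Ordinary method of slices: FS = Σ[c'·Δl_i + (W_i cosα_i)·tanφ'] / Σ W_i sinα_i, with Δl_i = b_i / cosα_i.
Slice 1: Δl = 1.7/cos0.5° = 1.700 m; N'_1 = 35·cos0.5° = 35.0; c'Δl = 1.87; W sinα = 0.3
Slice 2: Δl = 1.7/cos13.4° = 1.748 m; N'_2 = 97·cos13.4° = 94.4; c'Δl = 1.92; W sinα = 22.5
Slice 3: Δl = 2.8/cos31.7° = 3.291 m; N'_3 = 141·cos31.7° = 120.0; c'Δl = 3.62; W sinα = 74.1
Slice 4: Δl = 1.3/cos52.6° = 2.140 m; N'_4 = 23·cos52.6° = 14.0; c'Δl = 2.35; W sinα = 18.3
Σc'Δl = 9.8 kN/m; ΣN' = 263.3 kN/m; ΣW sinα = 115.1 kN/m
Resisting = 9.8 + 263.3·tan27.7° = 9.8 + 138.2 = 148.0 kN/m
FS = 148.0 / 115.1 = 1.285

FS = 1.29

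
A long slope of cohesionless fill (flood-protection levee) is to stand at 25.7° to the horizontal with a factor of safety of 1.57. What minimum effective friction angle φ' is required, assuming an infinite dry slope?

φ' = 37.1°

FS = tanφ'/tanβ ⇒ tanφ' = FS · tanβ = 1.57 · tan25.7° = 0.7556
φ' = arctan(0.7556) = 37.07°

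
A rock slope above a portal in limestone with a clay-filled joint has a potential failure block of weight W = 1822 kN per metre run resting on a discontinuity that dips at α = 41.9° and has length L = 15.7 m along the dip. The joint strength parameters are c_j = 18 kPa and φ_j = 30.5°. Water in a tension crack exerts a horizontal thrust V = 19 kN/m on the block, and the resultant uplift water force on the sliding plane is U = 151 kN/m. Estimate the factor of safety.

Resolving the block weight along and normal to the plane and applying the Mohr–Coulomb strength on the joint:
N' = W cosα − U − V sinα = 1822·cos41.9° − 151 − 19·sin41.9° = 1192.4 kN/m
Driving force T = W sinα + V cosα = 1822·sin41.9° + 19·cos41.9° = 1230.9 kN/m
Resisting force R = c_j·L + N'·tanφ_j = 18·15.7 + 1192.4·tan30.5° = 282.6 + 702.4 = 985.0 kN/m
FS = R / T = 985.0 / 1230.9 = 0.800

FS = 0.80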